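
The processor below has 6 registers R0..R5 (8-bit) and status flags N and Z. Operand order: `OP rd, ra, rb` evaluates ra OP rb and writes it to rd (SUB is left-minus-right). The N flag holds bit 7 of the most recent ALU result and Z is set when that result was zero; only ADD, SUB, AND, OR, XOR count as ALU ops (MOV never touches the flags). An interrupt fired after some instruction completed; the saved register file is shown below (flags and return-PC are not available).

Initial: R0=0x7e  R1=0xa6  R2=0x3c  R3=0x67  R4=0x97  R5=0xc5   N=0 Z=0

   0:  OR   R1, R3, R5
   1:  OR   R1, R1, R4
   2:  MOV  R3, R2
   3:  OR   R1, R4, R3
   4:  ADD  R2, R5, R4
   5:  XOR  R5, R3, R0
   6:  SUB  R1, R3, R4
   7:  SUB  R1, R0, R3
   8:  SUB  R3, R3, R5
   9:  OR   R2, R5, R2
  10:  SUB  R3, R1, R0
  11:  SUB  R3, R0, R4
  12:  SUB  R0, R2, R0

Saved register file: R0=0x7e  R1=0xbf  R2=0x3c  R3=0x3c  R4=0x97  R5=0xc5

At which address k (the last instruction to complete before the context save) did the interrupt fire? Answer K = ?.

K = 3

after  0: R0=0x7e R1=0xe7 R2=0x3c R3=0x67 R4=0x97 R5=0xc5  N=1 Z=0
after  1: R0=0x7e R1=0xf7 R2=0x3c R3=0x67 R4=0x97 R5=0xc5  N=1 Z=0
after  2: R0=0x7e R1=0xf7 R2=0x3c R3=0x3c R4=0x97 R5=0xc5  N=1 Z=0
after  3: R0=0x7e R1=0xbf R2=0x3c R3=0x3c R4=0x97 R5=0xc5  N=1 Z=0
-- IRQ taken; context saved, return-PC = 4 --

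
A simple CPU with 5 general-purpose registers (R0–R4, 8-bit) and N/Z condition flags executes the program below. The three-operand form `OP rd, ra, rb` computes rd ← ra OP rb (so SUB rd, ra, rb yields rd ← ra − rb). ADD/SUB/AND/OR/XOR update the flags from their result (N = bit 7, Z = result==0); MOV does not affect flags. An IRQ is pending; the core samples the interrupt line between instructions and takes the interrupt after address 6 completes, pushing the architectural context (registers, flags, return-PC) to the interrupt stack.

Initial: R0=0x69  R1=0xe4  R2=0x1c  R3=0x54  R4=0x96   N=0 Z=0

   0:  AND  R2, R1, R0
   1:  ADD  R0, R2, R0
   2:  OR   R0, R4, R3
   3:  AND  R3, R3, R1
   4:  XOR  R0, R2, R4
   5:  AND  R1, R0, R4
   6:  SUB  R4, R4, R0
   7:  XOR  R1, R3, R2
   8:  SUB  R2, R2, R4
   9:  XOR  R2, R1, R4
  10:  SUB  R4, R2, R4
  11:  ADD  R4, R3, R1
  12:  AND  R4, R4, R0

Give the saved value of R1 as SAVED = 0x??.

after  0: R0=0x69 R1=0xe4 R2=0x60 R3=0x54 R4=0x96  N=0 Z=0
after  1: R0=0xc9 R1=0xe4 R2=0x60 R3=0x54 R4=0x96  N=1 Z=0
after  2: R0=0xd6 R1=0xe4 R2=0x60 R3=0x54 R4=0x96  N=1 Z=0
after  3: R0=0xd6 R1=0xe4 R2=0x60 R3=0x44 R4=0x96  N=0 Z=0
after  4: R0=0xf6 R1=0xe4 R2=0x60 R3=0x44 R4=0x96  N=1 Z=0
after  5: R0=0xf6 R1=0x96 R2=0x60 R3=0x44 R4=0x96  N=1 Z=0
after  6: R0=0xf6 R1=0x96 R2=0x60 R3=0x44 R4=0xa0  N=1 Z=0
-- IRQ taken; context saved, return-PC = 7 --

SAVED = 0x96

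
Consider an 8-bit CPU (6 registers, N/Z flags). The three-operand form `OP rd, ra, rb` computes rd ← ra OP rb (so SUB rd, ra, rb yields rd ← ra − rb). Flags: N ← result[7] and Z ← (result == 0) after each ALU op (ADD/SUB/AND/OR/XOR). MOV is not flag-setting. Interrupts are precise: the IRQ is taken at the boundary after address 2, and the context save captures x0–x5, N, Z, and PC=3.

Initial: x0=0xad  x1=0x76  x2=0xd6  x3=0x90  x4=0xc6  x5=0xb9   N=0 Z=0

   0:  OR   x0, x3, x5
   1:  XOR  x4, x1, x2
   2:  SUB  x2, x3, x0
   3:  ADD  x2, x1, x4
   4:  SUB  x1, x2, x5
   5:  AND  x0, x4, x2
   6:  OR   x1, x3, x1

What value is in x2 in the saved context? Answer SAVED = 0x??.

after  0: x0=0xb9 x1=0x76 x2=0xd6 x3=0x90 x4=0xc6 x5=0xb9  N=1 Z=0
after  1: x0=0xb9 x1=0x76 x2=0xd6 x3=0x90 x4=0xa0 x5=0xb9  N=1 Z=0
after  2: x0=0xb9 x1=0x76 x2=0xd7 x3=0x90 x4=0xa0 x5=0xb9  N=1 Z=0
-- IRQ taken; context saved, return-PC = 3 --

SAVED = 0xd7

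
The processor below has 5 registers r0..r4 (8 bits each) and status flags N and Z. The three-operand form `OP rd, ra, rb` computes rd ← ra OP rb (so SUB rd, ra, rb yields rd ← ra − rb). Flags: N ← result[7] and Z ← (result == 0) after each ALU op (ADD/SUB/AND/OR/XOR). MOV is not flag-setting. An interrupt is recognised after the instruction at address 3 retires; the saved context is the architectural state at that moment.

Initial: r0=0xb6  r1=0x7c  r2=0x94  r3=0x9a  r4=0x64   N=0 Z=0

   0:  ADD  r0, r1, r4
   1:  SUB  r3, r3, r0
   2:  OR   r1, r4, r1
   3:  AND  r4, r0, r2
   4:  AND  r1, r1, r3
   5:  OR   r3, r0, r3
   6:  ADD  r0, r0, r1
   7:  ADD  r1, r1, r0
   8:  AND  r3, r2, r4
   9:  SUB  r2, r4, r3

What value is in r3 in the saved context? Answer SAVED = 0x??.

after  0: r0=0xe0 r1=0x7c r2=0x94 r3=0x9a r4=0x64  N=1 Z=0
after  1: r0=0xe0 r1=0x7c r2=0x94 r3=0xba r4=0x64  N=1 Z=0
after  2: r0=0xe0 r1=0x7c r2=0x94 r3=0xba r4=0x64  N=0 Z=0
after  3: r0=0xe0 r1=0x7c r2=0x94 r3=0xba r4=0x80  N=1 Z=0
-- IRQ taken; context saved, return-PC = 4 --

SAVED = 0xba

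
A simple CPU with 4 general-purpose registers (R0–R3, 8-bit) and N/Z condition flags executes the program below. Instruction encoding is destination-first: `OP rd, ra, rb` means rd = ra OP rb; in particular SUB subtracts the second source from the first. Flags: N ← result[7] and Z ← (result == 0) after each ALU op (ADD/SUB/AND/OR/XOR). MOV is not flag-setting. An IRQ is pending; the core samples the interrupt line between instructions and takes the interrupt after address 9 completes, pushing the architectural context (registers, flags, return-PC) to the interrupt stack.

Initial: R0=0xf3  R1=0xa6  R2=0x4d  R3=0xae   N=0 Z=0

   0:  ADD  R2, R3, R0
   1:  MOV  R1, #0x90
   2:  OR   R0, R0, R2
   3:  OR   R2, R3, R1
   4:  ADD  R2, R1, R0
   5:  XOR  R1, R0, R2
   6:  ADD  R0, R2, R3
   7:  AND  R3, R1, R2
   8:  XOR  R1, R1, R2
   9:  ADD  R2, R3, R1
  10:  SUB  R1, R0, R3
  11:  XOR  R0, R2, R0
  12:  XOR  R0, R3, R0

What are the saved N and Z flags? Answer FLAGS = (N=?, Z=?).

FLAGS = (N=1, Z=0)

after  0: R0=0xf3 R1=0xa6 R2=0xa1 R3=0xae  N=1 Z=0
after  1: R0=0xf3 R1=0x90 R2=0xa1 R3=0xae  N=1 Z=0
after  2: R0=0xf3 R1=0x90 R2=0xa1 R3=0xae  N=1 Z=0
after  3: R0=0xf3 R1=0x90 R2=0xbe R3=0xae  N=1 Z=0
after  4: R0=0xf3 R1=0x90 R2=0x83 R3=0xae  N=1 Z=0
after  5: R0=0xf3 R1=0x70 R2=0x83 R3=0xae  N=0 Z=0
after  6: R0=0x31 R1=0x70 R2=0x83 R3=0xae  N=0 Z=0
after  7: R0=0x31 R1=0x70 R2=0x83 R3=0x00  N=0 Z=1
after  8: R0=0x31 R1=0xf3 R2=0x83 R3=0x00  N=1 Z=0
after  9: R0=0x31 R1=0xf3 R2=0xf3 R3=0x00  N=1 Z=0
-- IRQ taken; context saved, return-PC = 10 --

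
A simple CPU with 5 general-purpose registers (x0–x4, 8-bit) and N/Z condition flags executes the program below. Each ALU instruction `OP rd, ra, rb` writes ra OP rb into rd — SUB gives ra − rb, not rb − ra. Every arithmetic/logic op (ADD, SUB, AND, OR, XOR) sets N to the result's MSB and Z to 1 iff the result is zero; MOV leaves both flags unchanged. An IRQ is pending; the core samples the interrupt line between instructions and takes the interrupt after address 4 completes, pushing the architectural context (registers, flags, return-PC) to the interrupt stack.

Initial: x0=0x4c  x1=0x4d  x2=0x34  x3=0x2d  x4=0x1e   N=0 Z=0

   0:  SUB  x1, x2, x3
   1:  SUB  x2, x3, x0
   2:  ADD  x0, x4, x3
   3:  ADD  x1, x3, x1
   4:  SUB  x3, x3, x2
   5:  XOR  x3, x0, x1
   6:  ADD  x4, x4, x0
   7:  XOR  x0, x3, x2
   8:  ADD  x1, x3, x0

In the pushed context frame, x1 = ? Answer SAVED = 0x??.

SAVED = 0x34

after  0: x0=0x4c x1=0x07 x2=0x34 x3=0x2d x4=0x1e  N=0 Z=0
after  1: x0=0x4c x1=0x07 x2=0xe1 x3=0x2d x4=0x1e  N=1 Z=0
after  2: x0=0x4b x1=0x07 x2=0xe1 x3=0x2d x4=0x1e  N=0 Z=0
after  3: x0=0x4b x1=0x34 x2=0xe1 x3=0x2d x4=0x1e  N=0 Z=0
after  4: x0=0x4b x1=0x34 x2=0xe1 x3=0x4c x4=0x1e  N=0 Z=0
-- IRQ taken; context saved, return-PC = 5 --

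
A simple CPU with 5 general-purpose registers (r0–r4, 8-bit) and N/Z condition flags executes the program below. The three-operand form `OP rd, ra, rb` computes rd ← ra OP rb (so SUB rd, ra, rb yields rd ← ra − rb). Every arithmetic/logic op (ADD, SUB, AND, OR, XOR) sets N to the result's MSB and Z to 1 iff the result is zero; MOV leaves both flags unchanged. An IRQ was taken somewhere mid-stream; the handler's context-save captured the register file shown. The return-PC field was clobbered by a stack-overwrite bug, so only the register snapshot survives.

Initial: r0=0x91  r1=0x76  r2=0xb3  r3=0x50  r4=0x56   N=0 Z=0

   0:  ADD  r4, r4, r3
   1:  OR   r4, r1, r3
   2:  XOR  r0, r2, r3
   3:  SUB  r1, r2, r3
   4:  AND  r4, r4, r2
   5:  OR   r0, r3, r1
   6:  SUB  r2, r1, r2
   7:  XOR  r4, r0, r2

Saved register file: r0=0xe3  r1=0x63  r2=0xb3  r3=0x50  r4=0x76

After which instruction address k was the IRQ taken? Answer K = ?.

after  0: r0=0x91 r1=0x76 r2=0xb3 r3=0x50 r4=0xa6  N=1 Z=0
after  1: r0=0x91 r1=0x76 r2=0xb3 r3=0x50 r4=0x76  N=0 Z=0
after  2: r0=0xe3 r1=0x76 r2=0xb3 r3=0x50 r4=0x76  N=1 Z=0
after  3: r0=0xe3 r1=0x63 r2=0xb3 r3=0x50 r4=0x76  N=0 Z=0
-- IRQ taken; context saved, return-PC = 4 --

K = 3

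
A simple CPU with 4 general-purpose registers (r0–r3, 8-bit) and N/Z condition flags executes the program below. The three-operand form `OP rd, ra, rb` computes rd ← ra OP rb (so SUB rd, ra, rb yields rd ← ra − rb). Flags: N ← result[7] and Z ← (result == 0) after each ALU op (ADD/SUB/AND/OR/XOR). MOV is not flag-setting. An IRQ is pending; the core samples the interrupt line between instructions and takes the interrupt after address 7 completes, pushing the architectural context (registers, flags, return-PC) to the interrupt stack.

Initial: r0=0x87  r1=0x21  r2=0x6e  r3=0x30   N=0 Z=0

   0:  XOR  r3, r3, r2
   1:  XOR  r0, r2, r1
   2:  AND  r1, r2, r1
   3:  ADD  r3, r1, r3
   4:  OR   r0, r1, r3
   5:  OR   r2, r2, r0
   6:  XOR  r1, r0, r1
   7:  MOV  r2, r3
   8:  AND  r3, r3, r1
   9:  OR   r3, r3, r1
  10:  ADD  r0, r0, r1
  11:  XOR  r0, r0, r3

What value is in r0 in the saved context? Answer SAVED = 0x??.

after  0: r0=0x87 r1=0x21 r2=0x6e r3=0x5e  N=0 Z=0
after  1: r0=0x4f r1=0x21 r2=0x6e r3=0x5e  N=0 Z=0
after  2: r0=0x4f r1=0x20 r2=0x6e r3=0x5e  N=0 Z=0
after  3: r0=0x4f r1=0x20 r2=0x6e r3=0x7e  N=0 Z=0
after  4: r0=0x7e r1=0x20 r2=0x6e r3=0x7e  N=0 Z=0
after  5: r0=0x7e r1=0x20 r2=0x7e r3=0x7e  N=0 Z=0
after  6: r0=0x7e r1=0x5e r2=0x7e r3=0x7e  N=0 Z=0
after  7: r0=0x7e r1=0x5e r2=0x7e r3=0x7e  N=0 Z=0
-- IRQ taken; context saved, return-PC = 8 --

SAVED = 0x7e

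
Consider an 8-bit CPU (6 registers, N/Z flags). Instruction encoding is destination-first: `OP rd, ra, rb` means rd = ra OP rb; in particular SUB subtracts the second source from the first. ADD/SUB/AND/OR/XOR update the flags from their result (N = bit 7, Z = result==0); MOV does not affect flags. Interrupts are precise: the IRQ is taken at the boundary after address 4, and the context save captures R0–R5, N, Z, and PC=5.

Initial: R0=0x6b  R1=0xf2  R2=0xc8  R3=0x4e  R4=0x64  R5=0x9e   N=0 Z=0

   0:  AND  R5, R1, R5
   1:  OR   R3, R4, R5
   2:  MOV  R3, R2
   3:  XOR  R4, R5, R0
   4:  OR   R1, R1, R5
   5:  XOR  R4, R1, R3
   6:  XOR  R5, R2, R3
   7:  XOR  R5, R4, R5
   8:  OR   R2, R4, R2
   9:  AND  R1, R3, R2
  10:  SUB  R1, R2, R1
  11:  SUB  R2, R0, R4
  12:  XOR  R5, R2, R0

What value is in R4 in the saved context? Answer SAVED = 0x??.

SAVED = 0xf9

after  0: R0=0x6b R1=0xf2 R2=0xc8 R3=0x4e R4=0x64 R5=0x92  N=1 Z=0
after  1: R0=0x6b R1=0xf2 R2=0xc8 R3=0xf6 R4=0x64 R5=0x92  N=1 Z=0
after  2: R0=0x6b R1=0xf2 R2=0xc8 R3=0xc8 R4=0x64 R5=0x92  N=1 Z=0
after  3: R0=0x6b R1=0xf2 R2=0xc8 R3=0xc8 R4=0xf9 R5=0x92  N=1 Z=0
after  4: R0=0x6b R1=0xf2 R2=0xc8 R3=0xc8 R4=0xf9 R5=0x92  N=1 Z=0
-- IRQ taken; context saved, return-PC = 5 --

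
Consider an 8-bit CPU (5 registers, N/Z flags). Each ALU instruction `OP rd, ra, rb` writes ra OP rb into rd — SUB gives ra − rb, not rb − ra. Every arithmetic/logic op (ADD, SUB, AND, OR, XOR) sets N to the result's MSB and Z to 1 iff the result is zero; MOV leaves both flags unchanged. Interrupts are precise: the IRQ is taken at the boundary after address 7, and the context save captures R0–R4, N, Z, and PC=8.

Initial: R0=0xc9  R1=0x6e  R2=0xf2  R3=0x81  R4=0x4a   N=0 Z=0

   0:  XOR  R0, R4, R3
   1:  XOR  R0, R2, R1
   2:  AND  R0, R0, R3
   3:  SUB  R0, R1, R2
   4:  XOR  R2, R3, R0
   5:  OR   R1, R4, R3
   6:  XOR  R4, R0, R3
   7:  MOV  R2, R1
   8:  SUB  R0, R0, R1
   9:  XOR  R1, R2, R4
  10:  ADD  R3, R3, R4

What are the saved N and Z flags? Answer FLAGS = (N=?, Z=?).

FLAGS = (N=1, Z=0)

after  0: R0=0xcb R1=0x6e R2=0xf2 R3=0x81 R4=0x4a  N=1 Z=0
after  1: R0=0x9c R1=0x6e R2=0xf2 R3=0x81 R4=0x4a  N=1 Z=0
after  2: R0=0x80 R1=0x6e R2=0xf2 R3=0x81 R4=0x4a  N=1 Z=0
after  3: R0=0x7c R1=0x6e R2=0xf2 R3=0x81 R4=0x4a  N=0 Z=0
after  4: R0=0x7c R1=0x6e R2=0xfd R3=0x81 R4=0x4a  N=1 Z=0
after  5: R0=0x7c R1=0xcb R2=0xfd R3=0x81 R4=0x4a  N=1 Z=0
after  6: R0=0x7c R1=0xcb R2=0xfd R3=0x81 R4=0xfd  N=1 Z=0
after  7: R0=0x7c R1=0xcb R2=0xcb R3=0x81 R4=0xfd  N=1 Z=0
-- IRQ taken; context saved, return-PC = 8 --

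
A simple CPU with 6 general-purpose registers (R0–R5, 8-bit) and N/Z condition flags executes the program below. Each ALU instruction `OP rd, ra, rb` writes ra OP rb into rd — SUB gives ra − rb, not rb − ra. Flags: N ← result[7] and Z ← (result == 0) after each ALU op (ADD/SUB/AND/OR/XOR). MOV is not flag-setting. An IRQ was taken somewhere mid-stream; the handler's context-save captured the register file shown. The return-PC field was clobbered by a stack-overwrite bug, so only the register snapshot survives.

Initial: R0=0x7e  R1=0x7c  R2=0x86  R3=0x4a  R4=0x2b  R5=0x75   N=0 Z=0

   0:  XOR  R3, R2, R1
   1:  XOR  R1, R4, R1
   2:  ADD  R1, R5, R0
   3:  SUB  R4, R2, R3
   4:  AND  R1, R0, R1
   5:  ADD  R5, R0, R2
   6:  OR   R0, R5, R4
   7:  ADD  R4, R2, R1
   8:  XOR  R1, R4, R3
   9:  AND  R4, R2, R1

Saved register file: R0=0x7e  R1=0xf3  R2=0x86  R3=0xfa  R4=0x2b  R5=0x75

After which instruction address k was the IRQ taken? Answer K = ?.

after  0: R0=0x7e R1=0x7c R2=0x86 R3=0xfa R4=0x2b R5=0x75  N=1 Z=0
after  1: R0=0x7e R1=0x57 R2=0x86 R3=0xfa R4=0x2b R5=0x75  N=0 Z=0
after  2: R0=0x7e R1=0xf3 R2=0x86 R3=0xfa R4=0x2b R5=0x75  N=1 Z=0
-- IRQ taken; context saved, return-PC = 3 --

K = 2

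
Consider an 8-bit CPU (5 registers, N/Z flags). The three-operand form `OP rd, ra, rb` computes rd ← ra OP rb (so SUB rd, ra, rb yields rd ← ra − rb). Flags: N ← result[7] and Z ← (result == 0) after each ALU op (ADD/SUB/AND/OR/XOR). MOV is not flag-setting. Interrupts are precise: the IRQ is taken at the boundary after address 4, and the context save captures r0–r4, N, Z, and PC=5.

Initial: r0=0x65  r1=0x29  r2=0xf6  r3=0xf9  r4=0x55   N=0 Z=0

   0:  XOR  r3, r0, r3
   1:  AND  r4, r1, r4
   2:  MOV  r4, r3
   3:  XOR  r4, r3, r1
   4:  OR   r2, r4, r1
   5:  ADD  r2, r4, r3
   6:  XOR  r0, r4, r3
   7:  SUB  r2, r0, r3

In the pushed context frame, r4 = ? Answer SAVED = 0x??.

after  0: r0=0x65 r1=0x29 r2=0xf6 r3=0x9c r4=0x55  N=1 Z=0
after  1: r0=0x65 r1=0x29 r2=0xf6 r3=0x9c r4=0x01  N=0 Z=0
after  2: r0=0x65 r1=0x29 r2=0xf6 r3=0x9c r4=0x9c  N=0 Z=0
after  3: r0=0x65 r1=0x29 r2=0xf6 r3=0x9c r4=0xb5  N=1 Z=0
after  4: r0=0x65 r1=0x29 r2=0xbd r3=0x9c r4=0xb5  N=1 Z=0
-- IRQ taken; context saved, return-PC = 5 --

SAVED = 0xb5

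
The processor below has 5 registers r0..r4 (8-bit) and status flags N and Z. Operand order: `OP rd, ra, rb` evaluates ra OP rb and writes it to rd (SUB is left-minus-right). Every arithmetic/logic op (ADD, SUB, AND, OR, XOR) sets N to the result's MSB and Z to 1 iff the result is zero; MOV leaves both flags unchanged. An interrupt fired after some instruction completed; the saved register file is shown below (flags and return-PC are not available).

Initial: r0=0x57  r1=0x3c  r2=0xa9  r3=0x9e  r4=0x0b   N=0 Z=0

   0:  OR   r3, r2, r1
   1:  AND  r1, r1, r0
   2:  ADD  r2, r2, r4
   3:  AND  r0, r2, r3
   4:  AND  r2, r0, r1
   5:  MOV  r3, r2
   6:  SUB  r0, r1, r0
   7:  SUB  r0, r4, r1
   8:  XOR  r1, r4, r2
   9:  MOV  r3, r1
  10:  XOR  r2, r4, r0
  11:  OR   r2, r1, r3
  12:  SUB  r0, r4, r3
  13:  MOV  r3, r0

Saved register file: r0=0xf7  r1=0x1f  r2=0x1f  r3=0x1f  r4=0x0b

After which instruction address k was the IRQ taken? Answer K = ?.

after  0: r0=0x57 r1=0x3c r2=0xa9 r3=0xbd r4=0x0b  N=1 Z=0
after  1: r0=0x57 r1=0x14 r2=0xa9 r3=0xbd r4=0x0b  N=0 Z=0
after  2: r0=0x57 r1=0x14 r2=0xb4 r3=0xbd r4=0x0b  N=1 Z=0
after  3: r0=0xb4 r1=0x14 r2=0xb4 r3=0xbd r4=0x0b  N=1 Z=0
after  4: r0=0xb4 r1=0x14 r2=0x14 r3=0xbd r4=0x0b  N=0 Z=0
after  5: r0=0xb4 r1=0x14 r2=0x14 r3=0x14 r4=0x0b  N=0 Z=0
after  6: r0=0x60 r1=0x14 r2=0x14 r3=0x14 r4=0x0b  N=0 Z=0
after  7: r0=0xf7 r1=0x14 r2=0x14 r3=0x14 r4=0x0b  N=1 Z=0
after  8: r0=0xf7 r1=0x1f r2=0x14 r3=0x14 r4=0x0b  N=0 Z=0
after  9: r0=0xf7 r1=0x1f r2=0x14 r3=0x1f r4=0x0b  N=0 Z=0
after 10: r0=0xf7 r1=0x1f r2=0xfc r3=0x1f r4=0x0b  N=1 Z=0
after 11: r0=0xf7 r1=0x1f r2=0x1f r3=0x1f r4=0x0b  N=0 Z=0
-- IRQ taken; context saved, return-PC = 12 --

K = 11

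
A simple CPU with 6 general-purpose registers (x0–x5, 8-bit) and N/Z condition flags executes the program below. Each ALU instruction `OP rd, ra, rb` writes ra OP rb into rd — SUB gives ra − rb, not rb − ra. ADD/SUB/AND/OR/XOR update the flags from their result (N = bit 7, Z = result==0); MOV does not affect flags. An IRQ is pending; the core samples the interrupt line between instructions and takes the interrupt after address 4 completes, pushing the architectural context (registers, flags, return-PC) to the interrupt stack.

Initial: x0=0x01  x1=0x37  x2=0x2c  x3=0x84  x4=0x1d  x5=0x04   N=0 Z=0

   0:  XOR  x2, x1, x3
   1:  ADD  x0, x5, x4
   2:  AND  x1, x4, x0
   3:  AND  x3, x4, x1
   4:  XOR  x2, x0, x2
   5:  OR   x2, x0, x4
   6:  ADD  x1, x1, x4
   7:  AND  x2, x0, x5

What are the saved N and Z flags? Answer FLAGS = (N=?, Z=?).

after  0: x0=0x01 x1=0x37 x2=0xb3 x3=0x84 x4=0x1d x5=0x04  N=1 Z=0
after  1: x0=0x21 x1=0x37 x2=0xb3 x3=0x84 x4=0x1d x5=0x04  N=0 Z=0
after  2: x0=0x21 x1=0x01 x2=0xb3 x3=0x84 x4=0x1d x5=0x04  N=0 Z=0
after  3: x0=0x21 x1=0x01 x2=0xb3 x3=0x01 x4=0x1d x5=0x04  N=0 Z=0
after  4: x0=0x21 x1=0x01 x2=0x92 x3=0x01 x4=0x1d x5=0x04  N=1 Z=0
-- IRQ taken; context saved, return-PC = 5 --

FLAGS = (N=1, Z=0)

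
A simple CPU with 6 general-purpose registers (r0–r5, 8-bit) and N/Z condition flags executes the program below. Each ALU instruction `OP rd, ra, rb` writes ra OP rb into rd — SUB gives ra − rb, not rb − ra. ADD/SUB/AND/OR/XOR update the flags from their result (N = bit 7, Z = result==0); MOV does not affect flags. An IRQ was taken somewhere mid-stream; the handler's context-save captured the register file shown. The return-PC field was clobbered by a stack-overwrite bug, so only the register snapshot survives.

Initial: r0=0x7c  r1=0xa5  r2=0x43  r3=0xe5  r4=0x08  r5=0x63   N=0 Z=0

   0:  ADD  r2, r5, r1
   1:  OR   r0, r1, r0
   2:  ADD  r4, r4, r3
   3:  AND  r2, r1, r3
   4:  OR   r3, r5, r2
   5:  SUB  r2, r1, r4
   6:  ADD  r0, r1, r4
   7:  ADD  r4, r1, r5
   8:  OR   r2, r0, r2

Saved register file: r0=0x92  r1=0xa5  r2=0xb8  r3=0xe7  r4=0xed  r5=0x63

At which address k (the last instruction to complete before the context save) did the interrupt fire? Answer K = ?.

K = 6

after  0: r0=0x7c r1=0xa5 r2=0x08 r3=0xe5 r4=0x08 r5=0x63  N=0 Z=0
after  1: r0=0xfd r1=0xa5 r2=0x08 r3=0xe5 r4=0x08 r5=0x63  N=1 Z=0
after  2: r0=0xfd r1=0xa5 r2=0x08 r3=0xe5 r4=0xed r5=0x63  N=1 Z=0
after  3: r0=0xfd r1=0xa5 r2=0xa5 r3=0xe5 r4=0xed r5=0x63  N=1 Z=0
after  4: r0=0xfd r1=0xa5 r2=0xa5 r3=0xe7 r4=0xed r5=0x63  N=1 Z=0
after  5: r0=0xfd r1=0xa5 r2=0xb8 r3=0xe7 r4=0xed r5=0x63  N=1 Z=0
after  6: r0=0x92 r1=0xa5 r2=0xb8 r3=0xe7 r4=0xed r5=0x63  N=1 Z=0
-- IRQ taken; context saved, return-PC = 7 --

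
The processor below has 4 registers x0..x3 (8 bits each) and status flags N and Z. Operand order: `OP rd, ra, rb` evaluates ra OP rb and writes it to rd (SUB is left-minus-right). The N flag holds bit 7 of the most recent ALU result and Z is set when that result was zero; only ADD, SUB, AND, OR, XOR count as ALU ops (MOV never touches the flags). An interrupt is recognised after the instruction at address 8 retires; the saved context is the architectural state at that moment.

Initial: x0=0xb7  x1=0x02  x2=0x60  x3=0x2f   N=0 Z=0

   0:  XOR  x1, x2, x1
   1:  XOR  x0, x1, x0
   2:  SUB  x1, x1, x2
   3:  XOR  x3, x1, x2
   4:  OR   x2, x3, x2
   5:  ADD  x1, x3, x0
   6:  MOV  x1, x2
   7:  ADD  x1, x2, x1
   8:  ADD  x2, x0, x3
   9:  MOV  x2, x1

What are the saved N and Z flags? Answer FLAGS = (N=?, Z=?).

FLAGS = (N=0, Z=0)

after  0: x0=0xb7 x1=0x62 x2=0x60 x3=0x2f  N=0 Z=0
after  1: x0=0xd5 x1=0x62 x2=0x60 x3=0x2f  N=1 Z=0
after  2: x0=0xd5 x1=0x02 x2=0x60 x3=0x2f  N=0 Z=0
after  3: x0=0xd5 x1=0x02 x2=0x60 x3=0x62  N=0 Z=0
after  4: x0=0xd5 x1=0x02 x2=0x62 x3=0x62  N=0 Z=0
after  5: x0=0xd5 x1=0x37 x2=0x62 x3=0x62  N=0 Z=0
after  6: x0=0xd5 x1=0x62 x2=0x62 x3=0x62  N=0 Z=0
after  7: x0=0xd5 x1=0xc4 x2=0x62 x3=0x62  N=1 Z=0
after  8: x0=0xd5 x1=0xc4 x2=0x37 x3=0x62  N=0 Z=0
-- IRQ taken; context saved, return-PC = 9 --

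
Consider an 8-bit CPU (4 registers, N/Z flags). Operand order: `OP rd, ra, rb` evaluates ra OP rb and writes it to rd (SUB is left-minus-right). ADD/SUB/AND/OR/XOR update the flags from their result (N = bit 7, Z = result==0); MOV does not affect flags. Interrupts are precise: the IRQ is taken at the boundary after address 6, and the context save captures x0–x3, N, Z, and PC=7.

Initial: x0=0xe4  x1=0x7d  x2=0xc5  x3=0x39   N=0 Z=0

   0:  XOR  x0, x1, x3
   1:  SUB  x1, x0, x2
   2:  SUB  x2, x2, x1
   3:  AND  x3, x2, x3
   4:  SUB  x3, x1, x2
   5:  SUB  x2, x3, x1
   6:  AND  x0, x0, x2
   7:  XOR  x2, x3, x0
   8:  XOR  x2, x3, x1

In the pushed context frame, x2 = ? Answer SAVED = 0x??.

SAVED = 0xba

after  0: x0=0x44 x1=0x7d x2=0xc5 x3=0x39  N=0 Z=0
after  1: x0=0x44 x1=0x7f x2=0xc5 x3=0x39  N=0 Z=0
after  2: x0=0x44 x1=0x7f x2=0x46 x3=0x39  N=0 Z=0
after  3: x0=0x44 x1=0x7f x2=0x46 x3=0x00  N=0 Z=1
after  4: x0=0x44 x1=0x7f x2=0x46 x3=0x39  N=0 Z=0
after  5: x0=0x44 x1=0x7f x2=0xba x3=0x39  N=1 Z=0
after  6: x0=0x00 x1=0x7f x2=0xba x3=0x39  N=0 Z=1
-- IRQ taken; context saved, return-PC = 7 --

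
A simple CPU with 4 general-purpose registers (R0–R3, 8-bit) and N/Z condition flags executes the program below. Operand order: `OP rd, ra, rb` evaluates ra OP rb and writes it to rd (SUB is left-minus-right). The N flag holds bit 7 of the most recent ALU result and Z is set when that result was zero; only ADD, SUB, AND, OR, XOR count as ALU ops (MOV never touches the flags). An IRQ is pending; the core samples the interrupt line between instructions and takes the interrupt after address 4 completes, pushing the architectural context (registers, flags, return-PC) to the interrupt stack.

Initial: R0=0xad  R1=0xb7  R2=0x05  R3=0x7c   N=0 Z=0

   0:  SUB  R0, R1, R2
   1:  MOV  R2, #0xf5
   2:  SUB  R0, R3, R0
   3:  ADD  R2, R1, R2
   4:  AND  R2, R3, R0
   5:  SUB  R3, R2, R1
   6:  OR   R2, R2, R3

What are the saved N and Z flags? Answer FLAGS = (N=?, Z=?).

after  0: R0=0xb2 R1=0xb7 R2=0x05 R3=0x7c  N=1 Z=0
after  1: R0=0xb2 R1=0xb7 R2=0xf5 R3=0x7c  N=1 Z=0
after  2: R0=0xca R1=0xb7 R2=0xf5 R3=0x7c  N=1 Z=0
after  3: R0=0xca R1=0xb7 R2=0xac R3=0x7c  N=1 Z=0
after  4: R0=0xca R1=0xb7 R2=0x48 R3=0x7c  N=0 Z=0
-- IRQ taken; context saved, return-PC = 5 --

FLAGS = (N=0, Z=0)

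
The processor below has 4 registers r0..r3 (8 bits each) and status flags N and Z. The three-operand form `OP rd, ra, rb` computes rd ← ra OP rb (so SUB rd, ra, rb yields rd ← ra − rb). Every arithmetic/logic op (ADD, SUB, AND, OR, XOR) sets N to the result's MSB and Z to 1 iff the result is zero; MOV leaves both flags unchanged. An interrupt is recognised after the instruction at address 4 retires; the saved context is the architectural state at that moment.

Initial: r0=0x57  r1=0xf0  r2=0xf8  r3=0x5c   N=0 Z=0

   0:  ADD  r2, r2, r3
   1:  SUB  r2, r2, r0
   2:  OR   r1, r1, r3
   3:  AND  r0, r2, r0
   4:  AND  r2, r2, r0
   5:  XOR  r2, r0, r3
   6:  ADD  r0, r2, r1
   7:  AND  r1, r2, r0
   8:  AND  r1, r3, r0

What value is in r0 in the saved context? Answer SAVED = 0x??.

SAVED = 0x55

after  0: r0=0x57 r1=0xf0 r2=0x54 r3=0x5c  N=0 Z=0
after  1: r0=0x57 r1=0xf0 r2=0xfd r3=0x5c  N=1 Z=0
after  2: r0=0x57 r1=0xfc r2=0xfd r3=0x5c  N=1 Z=0
after  3: r0=0x55 r1=0xfc r2=0xfd r3=0x5c  N=0 Z=0
after  4: r0=0x55 r1=0xfc r2=0x55 r3=0x5c  N=0 Z=0
-- IRQ taken; context saved, return-PC = 5 --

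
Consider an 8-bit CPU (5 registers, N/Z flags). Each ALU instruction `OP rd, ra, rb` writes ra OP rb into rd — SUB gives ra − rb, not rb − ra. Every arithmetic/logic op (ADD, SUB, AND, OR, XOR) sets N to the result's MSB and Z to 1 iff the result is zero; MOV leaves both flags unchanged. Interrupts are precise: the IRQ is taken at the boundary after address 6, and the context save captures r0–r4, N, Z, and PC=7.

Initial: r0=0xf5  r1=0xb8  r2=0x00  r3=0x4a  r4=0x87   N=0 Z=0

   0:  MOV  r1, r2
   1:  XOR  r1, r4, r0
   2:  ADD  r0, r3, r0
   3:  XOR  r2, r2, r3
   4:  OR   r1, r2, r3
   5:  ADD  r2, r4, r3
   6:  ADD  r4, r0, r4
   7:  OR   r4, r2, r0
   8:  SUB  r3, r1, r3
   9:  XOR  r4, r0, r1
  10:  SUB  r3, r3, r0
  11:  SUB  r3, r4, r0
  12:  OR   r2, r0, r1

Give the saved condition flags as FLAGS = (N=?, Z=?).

FLAGS = (N=1, Z=0)

after  0: r0=0xf5 r1=0x00 r2=0x00 r3=0x4a r4=0x87  N=0 Z=0
after  1: r0=0xf5 r1=0x72 r2=0x00 r3=0x4a r4=0x87  N=0 Z=0
after  2: r0=0x3f r1=0x72 r2=0x00 r3=0x4a r4=0x87  N=0 Z=0
after  3: r0=0x3f r1=0x72 r2=0x4a r3=0x4a r4=0x87  N=0 Z=0
after  4: r0=0x3f r1=0x4a r2=0x4a r3=0x4a r4=0x87  N=0 Z=0
after  5: r0=0x3f r1=0x4a r2=0xd1 r3=0x4a r4=0x87  N=1 Z=0
after  6: r0=0x3f r1=0x4a r2=0xd1 r3=0x4a r4=0xc6  N=1 Z=0
-- IRQ taken; context saved, return-PC = 7 --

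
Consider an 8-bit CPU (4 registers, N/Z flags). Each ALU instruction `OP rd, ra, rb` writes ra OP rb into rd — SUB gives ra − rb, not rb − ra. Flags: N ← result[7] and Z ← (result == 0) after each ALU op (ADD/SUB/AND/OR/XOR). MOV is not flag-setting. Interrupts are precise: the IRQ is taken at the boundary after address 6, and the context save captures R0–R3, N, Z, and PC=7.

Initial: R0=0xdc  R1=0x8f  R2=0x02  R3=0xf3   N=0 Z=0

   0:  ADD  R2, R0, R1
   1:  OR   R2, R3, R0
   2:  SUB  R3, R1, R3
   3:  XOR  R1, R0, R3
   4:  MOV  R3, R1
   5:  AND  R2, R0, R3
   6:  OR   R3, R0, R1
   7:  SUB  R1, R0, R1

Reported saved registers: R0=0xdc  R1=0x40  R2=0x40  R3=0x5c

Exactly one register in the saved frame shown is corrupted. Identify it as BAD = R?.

after  0: R0=0xdc R1=0x8f R2=0x6b R3=0xf3  N=0 Z=0
after  1: R0=0xdc R1=0x8f R2=0xff R3=0xf3  N=1 Z=0
after  2: R0=0xdc R1=0x8f R2=0xff R3=0x9c  N=1 Z=0
after  3: R0=0xdc R1=0x40 R2=0xff R3=0x9c  N=0 Z=0
after  4: R0=0xdc R1=0x40 R2=0xff R3=0x40  N=0 Z=0
after  5: R0=0xdc R1=0x40 R2=0x40 R3=0x40  N=0 Z=0
after  6: R0=0xdc R1=0x40 R2=0x40 R3=0xdc  N=1 Z=0
-- IRQ taken; context saved, return-PC = 7 --
mismatch: R3: reported 0x5c vs actual 0xdc

BAD = R3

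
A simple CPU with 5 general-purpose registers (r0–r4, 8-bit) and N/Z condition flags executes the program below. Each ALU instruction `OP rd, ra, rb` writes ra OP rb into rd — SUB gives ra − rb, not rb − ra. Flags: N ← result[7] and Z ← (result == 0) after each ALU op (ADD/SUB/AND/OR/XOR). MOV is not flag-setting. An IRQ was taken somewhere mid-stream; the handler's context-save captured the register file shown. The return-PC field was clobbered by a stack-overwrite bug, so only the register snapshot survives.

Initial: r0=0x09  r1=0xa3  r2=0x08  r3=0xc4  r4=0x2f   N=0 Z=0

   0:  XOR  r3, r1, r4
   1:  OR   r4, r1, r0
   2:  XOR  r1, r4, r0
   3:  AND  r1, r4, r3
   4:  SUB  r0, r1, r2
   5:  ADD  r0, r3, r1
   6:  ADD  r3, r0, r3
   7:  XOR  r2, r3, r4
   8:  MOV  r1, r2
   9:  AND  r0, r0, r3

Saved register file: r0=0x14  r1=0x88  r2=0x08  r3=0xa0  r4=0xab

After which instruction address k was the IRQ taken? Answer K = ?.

after  0: r0=0x09 r1=0xa3 r2=0x08 r3=0x8c r4=0x2f  N=1 Z=0
after  1: r0=0x09 r1=0xa3 r2=0x08 r3=0x8c r4=0xab  N=1 Z=0
after  2: r0=0x09 r1=0xa2 r2=0x08 r3=0x8c r4=0xab  N=1 Z=0
after  3: r0=0x09 r1=0x88 r2=0x08 r3=0x8c r4=0xab  N=1 Z=0
after  4: r0=0x80 r1=0x88 r2=0x08 r3=0x8c r4=0xab  N=1 Z=0
after  5: r0=0x14 r1=0x88 r2=0x08 r3=0x8c r4=0xab  N=0 Z=0
after  6: r0=0x14 r1=0x88 r2=0x08 r3=0xa0 r4=0xab  N=1 Z=0
-- IRQ taken; context saved, return-PC = 7 --

K = 6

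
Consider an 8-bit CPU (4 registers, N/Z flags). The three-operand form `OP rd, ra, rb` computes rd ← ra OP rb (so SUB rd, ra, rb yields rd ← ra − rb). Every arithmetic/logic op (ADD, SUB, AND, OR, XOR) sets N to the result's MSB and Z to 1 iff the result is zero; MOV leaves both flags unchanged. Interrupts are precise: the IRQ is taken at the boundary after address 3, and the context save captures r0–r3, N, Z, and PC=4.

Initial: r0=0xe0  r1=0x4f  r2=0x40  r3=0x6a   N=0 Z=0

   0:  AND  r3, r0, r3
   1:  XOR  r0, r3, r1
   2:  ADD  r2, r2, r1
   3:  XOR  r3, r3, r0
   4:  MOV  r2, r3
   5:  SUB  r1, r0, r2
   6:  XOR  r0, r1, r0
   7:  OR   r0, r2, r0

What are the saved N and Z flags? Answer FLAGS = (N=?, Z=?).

FLAGS = (N=0, Z=0)

after  0: r0=0xe0 r1=0x4f r2=0x40 r3=0x60  N=0 Z=0
after  1: r0=0x2f r1=0x4f r2=0x40 r3=0x60  N=0 Z=0
after  2: r0=0x2f r1=0x4f r2=0x8f r3=0x60  N=1 Z=0
after  3: r0=0x2f r1=0x4f r2=0x8f r3=0x4f  N=0 Z=0
-- IRQ taken; context saved, return-PC = 4 --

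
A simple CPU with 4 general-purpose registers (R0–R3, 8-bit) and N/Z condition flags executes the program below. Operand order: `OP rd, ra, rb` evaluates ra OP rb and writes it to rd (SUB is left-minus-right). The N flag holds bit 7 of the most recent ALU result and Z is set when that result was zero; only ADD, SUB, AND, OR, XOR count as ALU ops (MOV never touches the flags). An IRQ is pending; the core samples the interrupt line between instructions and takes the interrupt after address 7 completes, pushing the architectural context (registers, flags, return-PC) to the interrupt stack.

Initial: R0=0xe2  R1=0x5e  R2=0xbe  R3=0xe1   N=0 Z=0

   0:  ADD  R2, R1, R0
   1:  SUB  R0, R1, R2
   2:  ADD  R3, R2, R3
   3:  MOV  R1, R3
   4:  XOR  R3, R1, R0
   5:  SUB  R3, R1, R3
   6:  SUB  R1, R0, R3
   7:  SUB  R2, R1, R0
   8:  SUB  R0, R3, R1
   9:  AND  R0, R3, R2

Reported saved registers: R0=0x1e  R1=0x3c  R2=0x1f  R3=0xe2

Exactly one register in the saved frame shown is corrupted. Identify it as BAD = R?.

after  0: R0=0xe2 R1=0x5e R2=0x40 R3=0xe1  N=0 Z=0
after  1: R0=0x1e R1=0x5e R2=0x40 R3=0xe1  N=0 Z=0
after  2: R0=0x1e R1=0x5e R2=0x40 R3=0x21  N=0 Z=0
after  3: R0=0x1e R1=0x21 R2=0x40 R3=0x21  N=0 Z=0
after  4: R0=0x1e R1=0x21 R2=0x40 R3=0x3f  N=0 Z=0
after  5: R0=0x1e R1=0x21 R2=0x40 R3=0xe2  N=1 Z=0
after  6: R0=0x1e R1=0x3c R2=0x40 R3=0xe2  N=0 Z=0
after  7: R0=0x1e R1=0x3c R2=0x1e R3=0xe2  N=0 Z=0
-- IRQ taken; context saved, return-PC = 8 --
mismatch: R2: reported 0x1f vs actual 0x1e

BAD = R2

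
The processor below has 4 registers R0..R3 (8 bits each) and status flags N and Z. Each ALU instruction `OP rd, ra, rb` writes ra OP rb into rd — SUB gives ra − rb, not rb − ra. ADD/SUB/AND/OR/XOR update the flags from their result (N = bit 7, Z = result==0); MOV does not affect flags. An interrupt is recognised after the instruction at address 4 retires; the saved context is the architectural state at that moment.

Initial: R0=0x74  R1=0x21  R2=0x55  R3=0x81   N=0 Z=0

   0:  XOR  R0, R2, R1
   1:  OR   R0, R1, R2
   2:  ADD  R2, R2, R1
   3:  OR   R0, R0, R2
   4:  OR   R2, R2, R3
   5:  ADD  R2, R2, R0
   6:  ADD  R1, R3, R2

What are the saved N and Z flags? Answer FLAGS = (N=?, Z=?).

FLAGS = (N=1, Z=0)

after  0: R0=0x74 R1=0x21 R2=0x55 R3=0x81  N=0 Z=0
after  1: R0=0x75 R1=0x21 R2=0x55 R3=0x81  N=0 Z=0
after  2: R0=0x75 R1=0x21 R2=0x76 R3=0x81  N=0 Z=0
after  3: R0=0x77 R1=0x21 R2=0x76 R3=0x81  N=0 Z=0
after  4: R0=0x77 R1=0x21 R2=0xf7 R3=0x81  N=1 Z=0
-- IRQ taken; context saved, return-PC = 5 --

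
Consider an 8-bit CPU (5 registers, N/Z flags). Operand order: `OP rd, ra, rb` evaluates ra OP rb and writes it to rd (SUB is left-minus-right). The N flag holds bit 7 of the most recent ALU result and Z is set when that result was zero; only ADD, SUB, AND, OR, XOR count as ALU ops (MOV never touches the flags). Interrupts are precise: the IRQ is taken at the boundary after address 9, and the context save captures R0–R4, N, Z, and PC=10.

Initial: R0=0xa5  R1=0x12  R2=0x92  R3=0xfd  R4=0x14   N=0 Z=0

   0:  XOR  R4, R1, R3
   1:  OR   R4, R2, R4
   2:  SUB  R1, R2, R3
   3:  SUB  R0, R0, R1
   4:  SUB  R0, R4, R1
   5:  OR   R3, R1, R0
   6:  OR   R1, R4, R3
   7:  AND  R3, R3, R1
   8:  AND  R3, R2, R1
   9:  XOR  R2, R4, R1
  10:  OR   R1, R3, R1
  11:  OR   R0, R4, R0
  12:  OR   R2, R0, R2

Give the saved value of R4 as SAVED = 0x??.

SAVED = 0xff

after  0: R0=0xa5 R1=0x12 R2=0x92 R3=0xfd R4=0xef  N=1 Z=0
after  1: R0=0xa5 R1=0x12 R2=0x92 R3=0xfd R4=0xff  N=1 Z=0
after  2: R0=0xa5 R1=0x95 R2=0x92 R3=0xfd R4=0xff  N=1 Z=0
after  3: R0=0x10 R1=0x95 R2=0x92 R3=0xfd R4=0xff  N=0 Z=0
after  4: R0=0x6a R1=0x95 R2=0x92 R3=0xfd R4=0xff  N=0 Z=0
after  5: R0=0x6a R1=0x95 R2=0x92 R3=0xff R4=0xff  N=1 Z=0
after  6: R0=0x6a R1=0xff R2=0x92 R3=0xff R4=0xff  N=1 Z=0
after  7: R0=0x6a R1=0xff R2=0x92 R3=0xff R4=0xff  N=1 Z=0
after  8: R0=0x6a R1=0xff R2=0x92 R3=0x92 R4=0xff  N=1 Z=0
after  9: R0=0x6a R1=0xff R2=0x00 R3=0x92 R4=0xff  N=0 Z=1
-- IRQ taken; context saved, return-PC = 10 --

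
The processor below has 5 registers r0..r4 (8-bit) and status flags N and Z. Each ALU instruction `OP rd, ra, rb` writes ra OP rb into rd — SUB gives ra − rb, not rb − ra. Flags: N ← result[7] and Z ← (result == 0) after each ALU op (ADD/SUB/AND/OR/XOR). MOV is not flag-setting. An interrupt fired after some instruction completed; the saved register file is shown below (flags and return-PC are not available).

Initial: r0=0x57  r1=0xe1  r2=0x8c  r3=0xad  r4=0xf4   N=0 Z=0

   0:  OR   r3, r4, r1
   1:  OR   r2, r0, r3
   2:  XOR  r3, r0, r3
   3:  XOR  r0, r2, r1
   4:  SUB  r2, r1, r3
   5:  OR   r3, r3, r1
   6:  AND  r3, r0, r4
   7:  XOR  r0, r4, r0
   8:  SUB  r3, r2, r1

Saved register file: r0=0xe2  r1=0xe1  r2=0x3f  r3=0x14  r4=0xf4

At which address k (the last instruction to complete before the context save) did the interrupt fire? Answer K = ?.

K = 7

after  0: r0=0x57 r1=0xe1 r2=0x8c r3=0xf5 r4=0xf4  N=1 Z=0
after  1: r0=0x57 r1=0xe1 r2=0xf7 r3=0xf5 r4=0xf4  N=1 Z=0
after  2: r0=0x57 r1=0xe1 r2=0xf7 r3=0xa2 r4=0xf4  N=1 Z=0
after  3: r0=0x16 r1=0xe1 r2=0xf7 r3=0xa2 r4=0xf4  N=0 Z=0
after  4: r0=0x16 r1=0xe1 r2=0x3f r3=0xa2 r4=0xf4  N=0 Z=0
after  5: r0=0x16 r1=0xe1 r2=0x3f r3=0xe3 r4=0xf4  N=1 Z=0
after  6: r0=0x16 r1=0xe1 r2=0x3f r3=0x14 r4=0xf4  N=0 Z=0
after  7: r0=0xe2 r1=0xe1 r2=0x3f r3=0x14 r4=0xf4  N=1 Z=0
-- IRQ taken; context saved, return-PC = 8 --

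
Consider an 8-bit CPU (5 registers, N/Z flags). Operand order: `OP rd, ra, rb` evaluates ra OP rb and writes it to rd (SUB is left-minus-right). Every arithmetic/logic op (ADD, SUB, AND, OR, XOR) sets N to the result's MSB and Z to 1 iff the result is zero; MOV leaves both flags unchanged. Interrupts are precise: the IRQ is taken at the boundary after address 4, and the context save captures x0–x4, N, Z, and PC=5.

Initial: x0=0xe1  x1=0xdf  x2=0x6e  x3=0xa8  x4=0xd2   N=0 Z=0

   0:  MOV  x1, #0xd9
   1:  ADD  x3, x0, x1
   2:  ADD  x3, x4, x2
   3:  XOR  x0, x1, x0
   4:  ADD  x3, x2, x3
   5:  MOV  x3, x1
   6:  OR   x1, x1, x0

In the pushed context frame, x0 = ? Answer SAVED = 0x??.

after  0: x0=0xe1 x1=0xd9 x2=0x6e x3=0xa8 x4=0xd2  N=0 Z=0
after  1: x0=0xe1 x1=0xd9 x2=0x6e x3=0xba x4=0xd2  N=1 Z=0
after  2: x0=0xe1 x1=0xd9 x2=0x6e x3=0x40 x4=0xd2  N=0 Z=0
after  3: x0=0x38 x1=0xd9 x2=0x6e x3=0x40 x4=0xd2  N=0 Z=0
after  4: x0=0x38 x1=0xd9 x2=0x6e x3=0xae x4=0xd2  N=1 Z=0
-- IRQ taken; context saved, return-PC = 5 --

SAVED = 0x38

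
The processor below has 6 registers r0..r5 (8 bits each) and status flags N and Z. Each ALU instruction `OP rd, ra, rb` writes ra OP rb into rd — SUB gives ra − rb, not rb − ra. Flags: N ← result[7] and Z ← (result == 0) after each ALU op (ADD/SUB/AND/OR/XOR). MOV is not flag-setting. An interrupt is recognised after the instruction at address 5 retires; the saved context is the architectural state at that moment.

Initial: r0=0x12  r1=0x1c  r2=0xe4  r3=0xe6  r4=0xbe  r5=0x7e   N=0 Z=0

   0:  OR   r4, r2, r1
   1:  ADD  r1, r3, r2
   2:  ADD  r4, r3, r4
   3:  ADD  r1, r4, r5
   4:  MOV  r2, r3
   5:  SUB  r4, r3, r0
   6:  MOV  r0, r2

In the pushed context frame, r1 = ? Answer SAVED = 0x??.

SAVED = 0x60

after  0: r0=0x12 r1=0x1c r2=0xe4 r3=0xe6 r4=0xfc r5=0x7e  N=1 Z=0
after  1: r0=0x12 r1=0xca r2=0xe4 r3=0xe6 r4=0xfc r5=0x7e  N=1 Z=0
after  2: r0=0x12 r1=0xca r2=0xe4 r3=0xe6 r4=0xe2 r5=0x7e  N=1 Z=0
after  3: r0=0x12 r1=0x60 r2=0xe4 r3=0xe6 r4=0xe2 r5=0x7e  N=0 Z=0
after  4: r0=0x12 r1=0x60 r2=0xe6 r3=0xe6 r4=0xe2 r5=0x7e  N=0 Z=0
after  5: r0=0x12 r1=0x60 r2=0xe6 r3=0xe6 r4=0xd4 r5=0x7e  N=1 Z=0
-- IRQ taken; context saved, return-PC = 6 --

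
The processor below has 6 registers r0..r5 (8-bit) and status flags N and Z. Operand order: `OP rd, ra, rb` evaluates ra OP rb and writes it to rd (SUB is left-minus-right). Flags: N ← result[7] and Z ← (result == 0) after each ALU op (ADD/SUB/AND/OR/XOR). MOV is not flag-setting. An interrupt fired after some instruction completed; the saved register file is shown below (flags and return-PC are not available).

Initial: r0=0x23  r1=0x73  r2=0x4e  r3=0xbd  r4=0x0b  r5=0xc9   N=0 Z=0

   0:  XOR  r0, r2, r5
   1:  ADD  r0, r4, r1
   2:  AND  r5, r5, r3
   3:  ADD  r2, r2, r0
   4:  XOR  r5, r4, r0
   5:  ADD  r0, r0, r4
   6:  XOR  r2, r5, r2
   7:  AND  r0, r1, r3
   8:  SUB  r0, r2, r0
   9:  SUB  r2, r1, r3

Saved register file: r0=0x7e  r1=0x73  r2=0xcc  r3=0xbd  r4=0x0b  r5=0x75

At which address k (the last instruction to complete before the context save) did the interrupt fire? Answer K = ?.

after  0: r0=0x87 r1=0x73 r2=0x4e r3=0xbd r4=0x0b r5=0xc9  N=1 Z=0
after  1: r0=0x7e r1=0x73 r2=0x4e r3=0xbd r4=0x0b r5=0xc9  N=0 Z=0
after  2: r0=0x7e r1=0x73 r2=0x4e r3=0xbd r4=0x0b r5=0x89  N=1 Z=0
after  3: r0=0x7e r1=0x73 r2=0xcc r3=0xbd r4=0x0b r5=0x89  N=1 Z=0
after  4: r0=0x7e r1=0x73 r2=0xcc r3=0xbd r4=0x0b r5=0x75  N=0 Z=0
-- IRQ taken; context saved, return-PC = 5 --

K = 4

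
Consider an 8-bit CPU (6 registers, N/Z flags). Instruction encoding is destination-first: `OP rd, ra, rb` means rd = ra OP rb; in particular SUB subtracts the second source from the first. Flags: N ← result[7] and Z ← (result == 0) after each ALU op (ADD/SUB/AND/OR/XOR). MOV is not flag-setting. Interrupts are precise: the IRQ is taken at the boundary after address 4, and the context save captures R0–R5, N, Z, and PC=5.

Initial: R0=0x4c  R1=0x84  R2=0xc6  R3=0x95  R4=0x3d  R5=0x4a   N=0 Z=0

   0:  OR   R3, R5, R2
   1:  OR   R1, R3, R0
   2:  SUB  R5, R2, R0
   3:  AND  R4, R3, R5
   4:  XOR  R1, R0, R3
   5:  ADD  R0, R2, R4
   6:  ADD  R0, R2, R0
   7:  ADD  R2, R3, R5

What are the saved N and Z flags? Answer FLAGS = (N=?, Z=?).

after  0: R0=0x4c R1=0x84 R2=0xc6 R3=0xce R4=0x3d R5=0x4a  N=1 Z=0
after  1: R0=0x4c R1=0xce R2=0xc6 R3=0xce R4=0x3d R5=0x4a  N=1 Z=0
after  2: R0=0x4c R1=0xce R2=0xc6 R3=0xce R4=0x3d R5=0x7a  N=0 Z=0
after  3: R0=0x4c R1=0xce R2=0xc6 R3=0xce R4=0x4a R5=0x7a  N=0 Z=0
after  4: R0=0x4c R1=0x82 R2=0xc6 R3=0xce R4=0x4a R5=0x7a  N=1 Z=0
-- IRQ taken; context saved, return-PC = 5 --

FLAGS = (N=1, Z=0)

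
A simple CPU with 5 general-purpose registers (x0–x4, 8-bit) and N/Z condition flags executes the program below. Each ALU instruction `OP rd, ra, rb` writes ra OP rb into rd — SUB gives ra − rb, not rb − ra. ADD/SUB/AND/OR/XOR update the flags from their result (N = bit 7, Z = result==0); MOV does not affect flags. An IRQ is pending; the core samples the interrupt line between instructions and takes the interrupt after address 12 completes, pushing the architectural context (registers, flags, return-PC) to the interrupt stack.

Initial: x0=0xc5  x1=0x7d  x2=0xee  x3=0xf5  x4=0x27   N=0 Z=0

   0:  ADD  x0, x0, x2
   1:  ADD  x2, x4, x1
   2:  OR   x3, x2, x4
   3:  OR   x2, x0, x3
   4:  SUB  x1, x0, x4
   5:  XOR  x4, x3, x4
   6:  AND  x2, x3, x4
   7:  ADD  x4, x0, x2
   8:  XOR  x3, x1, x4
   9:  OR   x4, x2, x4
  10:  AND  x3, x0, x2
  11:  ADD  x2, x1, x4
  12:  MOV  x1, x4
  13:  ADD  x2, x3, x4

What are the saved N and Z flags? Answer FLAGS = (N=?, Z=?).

after  0: x0=0xb3 x1=0x7d x2=0xee x3=0xf5 x4=0x27  N=1 Z=0
after  1: x0=0xb3 x1=0x7d x2=0xa4 x3=0xf5 x4=0x27  N=1 Z=0
after  2: x0=0xb3 x1=0x7d x2=0xa4 x3=0xa7 x4=0x27  N=1 Z=0
after  3: x0=0xb3 x1=0x7d x2=0xb7 x3=0xa7 x4=0x27  N=1 Z=0
after  4: x0=0xb3 x1=0x8c x2=0xb7 x3=0xa7 x4=0x27  N=1 Z=0
after  5: x0=0xb3 x1=0x8c x2=0xb7 x3=0xa7 x4=0x80  N=1 Z=0
after  6: x0=0xb3 x1=0x8c x2=0x80 x3=0xa7 x4=0x80  N=1 Z=0
after  7: x0=0xb3 x1=0x8c x2=0x80 x3=0xa7 x4=0x33  N=0 Z=0
after  8: x0=0xb3 x1=0x8c x2=0x80 x3=0xbf x4=0x33  N=1 Z=0
after  9: x0=0xb3 x1=0x8c x2=0x80 x3=0xbf x4=0xb3  N=1 Z=0
after 10: x0=0xb3 x1=0x8c x2=0x80 x3=0x80 x4=0xb3  N=1 Z=0
after 11: x0=0xb3 x1=0x8c x2=0x3f x3=0x80 x4=0xb3  N=0 Z=0
after 12: x0=0xb3 x1=0xb3 x2=0x3f x3=0x80 x4=0xb3  N=0 Z=0
-- IRQ taken; context saved, return-PC = 13 --

FLAGS = (N=0, Z=0)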